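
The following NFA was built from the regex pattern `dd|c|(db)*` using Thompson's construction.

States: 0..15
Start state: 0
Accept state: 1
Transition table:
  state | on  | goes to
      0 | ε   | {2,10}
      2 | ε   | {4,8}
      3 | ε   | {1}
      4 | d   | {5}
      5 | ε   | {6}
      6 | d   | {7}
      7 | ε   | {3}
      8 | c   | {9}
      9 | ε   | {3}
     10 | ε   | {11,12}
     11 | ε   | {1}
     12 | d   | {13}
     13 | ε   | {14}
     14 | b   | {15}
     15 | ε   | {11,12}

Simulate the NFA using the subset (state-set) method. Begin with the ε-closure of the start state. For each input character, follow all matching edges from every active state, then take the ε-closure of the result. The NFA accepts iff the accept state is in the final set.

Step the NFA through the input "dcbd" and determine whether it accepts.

initial (ε-close {0}): {0,1,2,4,8,10,11,12}
'd' @ 1: {5,6,13,14}
'c' @ 2: {}  — no active states
rest 'bd' ignored (set empty)
end set {} — state 1 not in

Answer: REJECT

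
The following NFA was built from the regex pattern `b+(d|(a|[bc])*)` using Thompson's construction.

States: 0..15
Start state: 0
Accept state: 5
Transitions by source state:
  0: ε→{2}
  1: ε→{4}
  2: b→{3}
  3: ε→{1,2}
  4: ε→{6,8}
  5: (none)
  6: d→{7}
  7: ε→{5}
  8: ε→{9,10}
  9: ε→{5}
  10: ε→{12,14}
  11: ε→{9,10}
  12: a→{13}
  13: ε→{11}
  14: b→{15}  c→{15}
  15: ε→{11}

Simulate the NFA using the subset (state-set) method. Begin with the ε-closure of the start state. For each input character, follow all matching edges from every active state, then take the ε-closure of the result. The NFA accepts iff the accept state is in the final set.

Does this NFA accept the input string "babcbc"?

start: ε-closure({0}) = {0,2}
'b' @ 1: {1,2,3,4,5,6,8,9,10,12,14}  [accepting]
'a' @ 2: {5,9,10,11,12,13,14}  [accepting]
'b' @ 3: {5,9,10,11,12,14,15}  [accepting]
'c' @ 4: {5,9,10,11,12,14,15}  [accepting]
'b' @ 5: {5,9,10,11,12,14,15}  [accepting]
'c' @ 6: {5,9,10,11,12,14,15}  [accepting]
after full input: {5,9,10,11,12,14,15}  (accept=5 in)

Answer: ACCEPT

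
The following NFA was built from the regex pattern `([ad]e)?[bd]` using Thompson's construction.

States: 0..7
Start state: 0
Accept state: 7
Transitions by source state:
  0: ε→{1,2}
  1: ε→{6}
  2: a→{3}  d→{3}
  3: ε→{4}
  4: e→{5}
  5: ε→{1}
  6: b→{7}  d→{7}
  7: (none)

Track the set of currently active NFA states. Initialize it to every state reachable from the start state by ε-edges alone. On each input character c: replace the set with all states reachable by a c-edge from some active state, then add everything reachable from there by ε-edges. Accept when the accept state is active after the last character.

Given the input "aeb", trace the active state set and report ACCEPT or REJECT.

start: ε-closure({0}) = {0,1,2,6}
'a' @ 1: {3,4}
'e' @ 2: {1,5,6}
'b' @ 3: {7}  [accepting]
after full input: {7}  (accept=7 in)

Answer: ACCEPT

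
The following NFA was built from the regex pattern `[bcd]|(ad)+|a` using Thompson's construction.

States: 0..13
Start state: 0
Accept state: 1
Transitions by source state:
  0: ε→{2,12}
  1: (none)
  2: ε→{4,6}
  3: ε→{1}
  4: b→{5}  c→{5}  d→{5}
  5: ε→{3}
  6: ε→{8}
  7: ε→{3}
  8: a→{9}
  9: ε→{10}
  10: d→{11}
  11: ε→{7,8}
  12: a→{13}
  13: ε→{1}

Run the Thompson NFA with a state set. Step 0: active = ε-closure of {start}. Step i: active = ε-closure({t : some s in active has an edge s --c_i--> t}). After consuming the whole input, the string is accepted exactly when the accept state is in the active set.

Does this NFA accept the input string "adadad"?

Answer: ACCEPT

Trace:
start: ε-closure({0}) = {0,2,4,6,8,12}
'a' @ 1: {1,9,10,13}  (accept∈set)
'd' @ 2: {1,3,7,8,11}  (accept∈set)
'a' @ 3: {9,10}
'd' @ 4: {1,3,7,8,11}  (accept∈set)
'a' @ 5: {9,10}
'd' @ 6: {1,3,7,8,11}  (accept∈set)
after full input: {1,3,7,8,11}  (accept=1 in)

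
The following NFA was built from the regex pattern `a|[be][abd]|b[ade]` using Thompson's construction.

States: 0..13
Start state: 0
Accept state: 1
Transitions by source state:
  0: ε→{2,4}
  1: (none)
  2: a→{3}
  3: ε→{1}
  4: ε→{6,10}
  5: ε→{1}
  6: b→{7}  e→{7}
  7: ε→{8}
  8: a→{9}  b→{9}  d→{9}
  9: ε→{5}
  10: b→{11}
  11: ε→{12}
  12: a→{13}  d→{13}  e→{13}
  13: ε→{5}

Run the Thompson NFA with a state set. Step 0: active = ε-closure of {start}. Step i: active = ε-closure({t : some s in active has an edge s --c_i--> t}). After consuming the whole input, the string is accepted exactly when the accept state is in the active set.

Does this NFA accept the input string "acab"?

S₀ = ε-closure({0}) = {0,2,4,6,10}
'a' @ 1: {1,3}  [accepting]
'c' @ 2: {}  — state set empty
rest 'ab' ignored (set empty)
after full input: {}  (accept=1 not in)

Answer: REJECT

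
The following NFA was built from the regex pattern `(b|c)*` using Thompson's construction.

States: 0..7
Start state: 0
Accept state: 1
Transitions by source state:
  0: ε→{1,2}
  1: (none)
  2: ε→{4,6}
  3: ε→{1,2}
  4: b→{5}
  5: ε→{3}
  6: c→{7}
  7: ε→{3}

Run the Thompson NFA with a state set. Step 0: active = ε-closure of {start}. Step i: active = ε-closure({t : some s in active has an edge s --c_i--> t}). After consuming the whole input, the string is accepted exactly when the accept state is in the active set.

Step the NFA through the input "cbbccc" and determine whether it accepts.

start: ε-closure({0}) = {0,1,2,4,6}
'c' @ 1: {1,2,3,4,6,7}  ✓accept
'b' @ 2: {1,2,3,4,5,6}  ✓accept
'b' @ 3: {1,2,3,4,5,6}  ✓accept
'c' @ 4: {1,2,3,4,6,7}  ✓accept
'c' @ 5: {1,2,3,4,6,7}  ✓accept
'c' @ 6: {1,2,3,4,6,7}  ✓accept
final: {1,2,3,4,6,7}; accept 1 in set

Answer: ACCEPT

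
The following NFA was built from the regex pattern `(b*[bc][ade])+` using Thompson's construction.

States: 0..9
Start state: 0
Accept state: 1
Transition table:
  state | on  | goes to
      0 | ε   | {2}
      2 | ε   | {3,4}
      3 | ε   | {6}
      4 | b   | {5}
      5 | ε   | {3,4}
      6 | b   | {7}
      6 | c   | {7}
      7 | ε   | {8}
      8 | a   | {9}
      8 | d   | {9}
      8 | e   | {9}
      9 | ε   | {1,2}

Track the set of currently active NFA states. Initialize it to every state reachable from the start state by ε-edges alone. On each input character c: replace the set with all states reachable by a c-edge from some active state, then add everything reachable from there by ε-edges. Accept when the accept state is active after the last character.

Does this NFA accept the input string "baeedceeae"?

initial (ε-close {0}): {0,2,3,4,6}
'b' @ 1: {3,4,5,6,7,8}
'a' @ 2: {1,2,3,4,6,9}  [accepting]
'e' @ 3: {}  — no active states
rest 'edceeae' ignored (set empty)
end set {} — state 1 not in

Answer: REJECT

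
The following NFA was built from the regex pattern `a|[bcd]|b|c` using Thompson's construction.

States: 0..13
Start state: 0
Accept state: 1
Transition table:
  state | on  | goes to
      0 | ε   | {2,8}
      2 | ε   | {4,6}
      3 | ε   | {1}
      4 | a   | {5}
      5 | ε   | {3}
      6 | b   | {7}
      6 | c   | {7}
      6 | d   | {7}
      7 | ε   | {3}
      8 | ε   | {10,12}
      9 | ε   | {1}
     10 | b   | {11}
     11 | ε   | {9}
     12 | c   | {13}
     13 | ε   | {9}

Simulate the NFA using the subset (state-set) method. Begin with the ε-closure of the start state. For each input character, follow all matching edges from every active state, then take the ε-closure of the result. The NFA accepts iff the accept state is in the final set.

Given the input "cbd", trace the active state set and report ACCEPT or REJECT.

initial (ε-close {0}): {0,2,4,6,8,10,12}
'c' @ 1: {1,3,7,9,13}  [accepting]
'b' @ 2: {}  — dead — no transitions
rest 'd' ignored (set empty)
after full input: {}  (accept=1 not in)

Answer: REJECT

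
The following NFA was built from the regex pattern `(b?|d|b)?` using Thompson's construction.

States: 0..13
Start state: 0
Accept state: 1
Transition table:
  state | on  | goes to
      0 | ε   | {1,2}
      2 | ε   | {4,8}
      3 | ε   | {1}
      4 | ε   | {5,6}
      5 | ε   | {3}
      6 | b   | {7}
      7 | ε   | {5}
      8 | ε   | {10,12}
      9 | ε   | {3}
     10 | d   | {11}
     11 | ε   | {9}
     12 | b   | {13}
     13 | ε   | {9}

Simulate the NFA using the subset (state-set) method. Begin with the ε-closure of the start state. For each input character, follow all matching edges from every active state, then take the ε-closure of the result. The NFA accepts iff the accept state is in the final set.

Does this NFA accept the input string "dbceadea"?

Answer: REJECT

Trace:
start: ε-closure({0}) = {0,1,2,3,4,5,6,8,10,12}
'd' @ 1: {1,3,9,11}  [accepting]
'b' @ 2: {}  — state set empty
rest 'ceadea' ignored (set empty)
end set {} — state 1 not in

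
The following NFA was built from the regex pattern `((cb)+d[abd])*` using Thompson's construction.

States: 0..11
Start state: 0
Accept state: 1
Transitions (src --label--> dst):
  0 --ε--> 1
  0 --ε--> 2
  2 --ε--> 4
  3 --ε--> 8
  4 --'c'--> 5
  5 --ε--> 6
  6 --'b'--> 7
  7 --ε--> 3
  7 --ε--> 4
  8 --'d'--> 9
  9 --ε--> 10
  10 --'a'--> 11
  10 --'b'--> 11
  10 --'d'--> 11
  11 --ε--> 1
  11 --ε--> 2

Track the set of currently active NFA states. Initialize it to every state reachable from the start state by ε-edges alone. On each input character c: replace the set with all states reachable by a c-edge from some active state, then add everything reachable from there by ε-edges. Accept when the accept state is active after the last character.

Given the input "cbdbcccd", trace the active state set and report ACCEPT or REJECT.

Answer: REJECT

Derivation:
initial (ε-close {0}): {0,1,2,4}
'c' @ 1: {5,6}
'b' @ 2: {3,4,7,8}
'd' @ 3: {9,10}
'b' @ 4: {1,2,4,11}  [accepting]
'c' @ 5: {5,6}
'c' @ 6: {}  — dead — no transitions
rest 'cd' ignored (set empty)
end set {} — state 1 not in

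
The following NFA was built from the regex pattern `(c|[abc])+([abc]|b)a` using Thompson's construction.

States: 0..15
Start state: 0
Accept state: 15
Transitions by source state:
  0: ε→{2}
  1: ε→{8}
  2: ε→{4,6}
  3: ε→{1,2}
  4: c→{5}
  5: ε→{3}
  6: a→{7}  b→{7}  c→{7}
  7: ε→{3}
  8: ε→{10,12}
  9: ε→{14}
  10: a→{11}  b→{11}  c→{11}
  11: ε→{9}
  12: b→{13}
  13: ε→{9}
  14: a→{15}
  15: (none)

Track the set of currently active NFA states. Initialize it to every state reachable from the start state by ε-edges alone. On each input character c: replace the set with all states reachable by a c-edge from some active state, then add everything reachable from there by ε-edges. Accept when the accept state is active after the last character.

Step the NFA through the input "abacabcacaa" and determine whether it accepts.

start: ε-closure({0}) = {0,2,4,6}
'a' @ 1: {1,2,3,4,6,7,8,10,12}
'b' @ 2: {1,2,3,4,6,7,8,9,10,11,12,13,14}
'a' @ 3: {1,2,3,4,6,7,8,9,10,11,12,14,15}  ✓accept
'c' @ 4: {1,2,3,4,5,6,7,8,9,10,11,12,14}
'a' @ 5: {1,2,3,4,6,7,8,9,10,11,12,14,15}  ✓accept
'b' @ 6: {1,2,3,4,6,7,8,9,10,11,12,13,14}
'c' @ 7: {1,2,3,4,5,6,7,8,9,10,11,12,14}
'a' @ 8: {1,2,3,4,6,7,8,9,10,11,12,14,15}  ✓accept
'c' @ 9: {1,2,3,4,5,6,7,8,9,10,11,12,14}
'a' @ 10: {1,2,3,4,6,7,8,9,10,11,12,14,15}  ✓accept
'a' @ 11: {1,2,3,4,6,7,8,9,10,11,12,14,15}  ✓accept
end set {1,2,3,4,6,7,8,9,10,11,12,14,15} — state 15 in

Answer: ACCEPT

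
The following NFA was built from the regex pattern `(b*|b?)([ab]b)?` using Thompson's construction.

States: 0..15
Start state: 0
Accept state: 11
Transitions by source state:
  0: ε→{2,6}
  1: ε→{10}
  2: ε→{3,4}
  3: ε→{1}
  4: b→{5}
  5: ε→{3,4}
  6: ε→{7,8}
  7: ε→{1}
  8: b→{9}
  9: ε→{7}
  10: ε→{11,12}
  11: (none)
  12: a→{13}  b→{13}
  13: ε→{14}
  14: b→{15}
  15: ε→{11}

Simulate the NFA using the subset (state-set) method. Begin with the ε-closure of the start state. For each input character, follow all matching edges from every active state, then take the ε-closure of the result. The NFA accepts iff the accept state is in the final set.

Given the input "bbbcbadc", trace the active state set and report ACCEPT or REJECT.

initial (ε-close {0}): {0,1,2,3,4,6,7,8,10,11,12}
'b' @ 1: {1,3,4,5,7,9,10,11,12,13,14}  ✓accept
'b' @ 2: {1,3,4,5,10,11,12,13,14,15}  ✓accept
'b' @ 3: {1,3,4,5,10,11,12,13,14,15}  ✓accept
'c' @ 4: {}  — no active states
rest 'badc' ignored (set empty)
final: {}; accept 11 not in set

Answer: REJECT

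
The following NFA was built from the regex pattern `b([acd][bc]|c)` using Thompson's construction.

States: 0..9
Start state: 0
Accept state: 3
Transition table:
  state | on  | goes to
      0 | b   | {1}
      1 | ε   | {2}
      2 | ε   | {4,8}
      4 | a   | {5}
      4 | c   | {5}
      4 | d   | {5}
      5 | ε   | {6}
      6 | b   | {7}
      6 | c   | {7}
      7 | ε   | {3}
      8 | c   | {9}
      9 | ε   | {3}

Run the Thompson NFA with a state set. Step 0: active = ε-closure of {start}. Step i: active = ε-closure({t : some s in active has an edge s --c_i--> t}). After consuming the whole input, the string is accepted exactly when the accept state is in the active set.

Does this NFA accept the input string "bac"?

start: ε-closure({0}) = {0}
'b' @ 1: {1,2,4,8}
'a' @ 2: {5,6}
'c' @ 3: {3,7}  [accepting]
final: {3,7}; accept 3 in set

Answer: ACCEPT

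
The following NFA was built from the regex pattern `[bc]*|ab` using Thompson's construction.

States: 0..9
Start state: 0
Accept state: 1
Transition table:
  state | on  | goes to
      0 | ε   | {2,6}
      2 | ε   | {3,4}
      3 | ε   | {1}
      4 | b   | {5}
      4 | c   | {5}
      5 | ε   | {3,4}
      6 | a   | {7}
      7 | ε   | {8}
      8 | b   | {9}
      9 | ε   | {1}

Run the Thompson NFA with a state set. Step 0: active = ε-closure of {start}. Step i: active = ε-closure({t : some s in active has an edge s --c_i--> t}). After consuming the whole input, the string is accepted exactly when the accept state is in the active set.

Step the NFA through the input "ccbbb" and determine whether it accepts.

Answer: ACCEPT

Trace:
initial (ε-close {0}): {0,1,2,3,4,6}
'c' @ 1: {1,3,4,5}  (accept∈set)
'c' @ 2: {1,3,4,5}  (accept∈set)
'b' @ 3: {1,3,4,5}  (accept∈set)
'b' @ 4: {1,3,4,5}  (accept∈set)
'b' @ 5: {1,3,4,5}  (accept∈set)
end set {1,3,4,5} — state 1 in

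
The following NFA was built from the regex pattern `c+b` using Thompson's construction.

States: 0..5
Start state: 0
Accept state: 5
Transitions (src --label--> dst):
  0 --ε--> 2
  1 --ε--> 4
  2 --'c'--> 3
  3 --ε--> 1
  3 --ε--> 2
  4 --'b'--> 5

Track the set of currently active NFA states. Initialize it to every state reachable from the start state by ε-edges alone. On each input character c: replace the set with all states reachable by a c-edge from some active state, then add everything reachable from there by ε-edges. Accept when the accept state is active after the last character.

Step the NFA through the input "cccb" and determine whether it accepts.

initial (ε-close {0}): {0,2}
'c' @ 1: {1,2,3,4}
'c' @ 2: {1,2,3,4}
'c' @ 3: {1,2,3,4}
'b' @ 4: {5}  (accept∈set)
end set {5} — state 5 in

Answer: ACCEPT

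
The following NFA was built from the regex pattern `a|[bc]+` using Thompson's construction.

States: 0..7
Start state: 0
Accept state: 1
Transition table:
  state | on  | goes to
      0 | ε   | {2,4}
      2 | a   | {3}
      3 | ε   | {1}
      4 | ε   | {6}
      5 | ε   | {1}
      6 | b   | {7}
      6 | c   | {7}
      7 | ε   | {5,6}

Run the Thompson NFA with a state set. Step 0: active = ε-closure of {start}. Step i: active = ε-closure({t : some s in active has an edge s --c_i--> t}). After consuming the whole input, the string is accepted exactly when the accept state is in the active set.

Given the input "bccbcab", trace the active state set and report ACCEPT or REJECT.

Answer: REJECT

Derivation:
initial (ε-close {0}): {0,2,4,6}
'b' @ 1: {1,5,6,7}  ✓accept
'c' @ 2: {1,5,6,7}  ✓accept
'c' @ 3: {1,5,6,7}  ✓accept
'b' @ 4: {1,5,6,7}  ✓accept
'c' @ 5: {1,5,6,7}  ✓accept
'a' @ 6: {}  — state set empty
rest 'b' ignored (set empty)
after full input: {}  (accept=1 not in)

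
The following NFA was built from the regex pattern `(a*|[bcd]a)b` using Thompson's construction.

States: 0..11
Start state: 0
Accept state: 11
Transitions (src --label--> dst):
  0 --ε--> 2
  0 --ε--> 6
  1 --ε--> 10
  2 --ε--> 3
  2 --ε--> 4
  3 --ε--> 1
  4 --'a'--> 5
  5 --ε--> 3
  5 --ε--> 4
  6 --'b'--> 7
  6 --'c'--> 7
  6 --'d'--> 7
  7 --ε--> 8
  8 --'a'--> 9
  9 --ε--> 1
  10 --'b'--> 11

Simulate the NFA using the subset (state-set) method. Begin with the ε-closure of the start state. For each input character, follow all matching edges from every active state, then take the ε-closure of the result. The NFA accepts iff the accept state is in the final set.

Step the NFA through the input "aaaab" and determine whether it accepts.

Answer: ACCEPT

Derivation:
initial (ε-close {0}): {0,1,2,3,4,6,10}
'a' @ 1: {1,3,4,5,10}
'a' @ 2: {1,3,4,5,10}
'a' @ 3: {1,3,4,5,10}
'a' @ 4: {1,3,4,5,10}
'b' @ 5: {11}  ✓accept
final: {11}; accept 11 in set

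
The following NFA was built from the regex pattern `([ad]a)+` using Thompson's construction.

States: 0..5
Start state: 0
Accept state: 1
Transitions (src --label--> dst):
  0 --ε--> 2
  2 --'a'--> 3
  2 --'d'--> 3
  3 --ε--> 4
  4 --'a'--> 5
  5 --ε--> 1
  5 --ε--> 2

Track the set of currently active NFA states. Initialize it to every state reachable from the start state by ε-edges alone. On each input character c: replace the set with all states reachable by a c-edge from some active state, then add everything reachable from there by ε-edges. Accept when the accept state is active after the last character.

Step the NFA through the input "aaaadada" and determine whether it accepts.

initial (ε-close {0}): {0,2}
'a' @ 1: {3,4}
'a' @ 2: {1,2,5}  [accepting]
'a' @ 3: {3,4}
'a' @ 4: {1,2,5}  [accepting]
'd' @ 5: {3,4}
'a' @ 6: {1,2,5}  [accepting]
'd' @ 7: {3,4}
'a' @ 8: {1,2,5}  [accepting]
end set {1,2,5} — state 1 in

Answer: ACCEPT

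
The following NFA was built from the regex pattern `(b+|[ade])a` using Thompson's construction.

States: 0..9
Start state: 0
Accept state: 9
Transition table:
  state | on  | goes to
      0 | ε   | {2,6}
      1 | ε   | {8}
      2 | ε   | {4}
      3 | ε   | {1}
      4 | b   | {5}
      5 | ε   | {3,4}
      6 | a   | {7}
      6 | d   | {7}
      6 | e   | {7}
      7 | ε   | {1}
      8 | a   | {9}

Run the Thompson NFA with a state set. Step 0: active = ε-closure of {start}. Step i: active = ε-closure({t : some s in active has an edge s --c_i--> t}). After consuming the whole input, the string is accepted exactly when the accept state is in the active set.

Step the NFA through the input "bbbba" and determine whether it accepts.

Answer: ACCEPT

Steps:
initial (ε-close {0}): {0,2,4,6}
'b' @ 1: {1,3,4,5,8}
'b' @ 2: {1,3,4,5,8}
'b' @ 3: {1,3,4,5,8}
'b' @ 4: {1,3,4,5,8}
'a' @ 5: {9}  (accept∈set)
end set {9} — state 9 in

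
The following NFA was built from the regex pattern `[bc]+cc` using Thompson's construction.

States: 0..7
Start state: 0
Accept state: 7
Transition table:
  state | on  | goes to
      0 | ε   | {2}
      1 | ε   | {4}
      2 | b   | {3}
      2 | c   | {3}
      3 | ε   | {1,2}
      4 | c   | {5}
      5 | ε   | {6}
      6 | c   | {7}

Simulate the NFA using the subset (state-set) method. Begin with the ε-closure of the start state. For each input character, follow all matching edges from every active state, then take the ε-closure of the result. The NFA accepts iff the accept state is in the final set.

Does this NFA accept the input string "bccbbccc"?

Answer: ACCEPT

Trace:
start: ε-closure({0}) = {0,2}
'b' @ 1: {1,2,3,4}
'c' @ 2: {1,2,3,4,5,6}
'c' @ 3: {1,2,3,4,5,6,7}  (accept∈set)
'b' @ 4: {1,2,3,4}
'b' @ 5: {1,2,3,4}
'c' @ 6: {1,2,3,4,5,6}
'c' @ 7: {1,2,3,4,5,6,7}  (accept∈set)
'c' @ 8: {1,2,3,4,5,6,7}  (accept∈set)
end set {1,2,3,4,5,6,7} — state 7 in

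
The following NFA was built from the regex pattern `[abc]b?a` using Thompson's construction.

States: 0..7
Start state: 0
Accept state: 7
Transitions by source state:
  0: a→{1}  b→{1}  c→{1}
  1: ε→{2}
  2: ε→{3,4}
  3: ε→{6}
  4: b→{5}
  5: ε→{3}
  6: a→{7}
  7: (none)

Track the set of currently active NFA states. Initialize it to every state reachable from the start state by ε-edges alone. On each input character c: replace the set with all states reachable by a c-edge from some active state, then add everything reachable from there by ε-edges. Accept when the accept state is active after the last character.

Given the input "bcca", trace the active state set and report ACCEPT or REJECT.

start: ε-closure({0}) = {0}
'b' @ 1: {1,2,3,4,6}
'c' @ 2: {}  — no active states
rest 'ca' ignored (set empty)
end set {} — state 7 not in

Answer: REJECT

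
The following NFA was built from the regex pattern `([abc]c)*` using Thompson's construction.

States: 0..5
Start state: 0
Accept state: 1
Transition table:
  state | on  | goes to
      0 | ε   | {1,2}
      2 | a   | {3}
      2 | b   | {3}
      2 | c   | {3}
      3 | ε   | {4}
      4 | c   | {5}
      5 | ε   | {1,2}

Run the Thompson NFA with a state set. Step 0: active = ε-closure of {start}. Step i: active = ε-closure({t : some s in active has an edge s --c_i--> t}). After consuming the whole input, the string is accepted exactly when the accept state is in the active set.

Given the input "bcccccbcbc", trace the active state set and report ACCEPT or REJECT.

start: ε-closure({0}) = {0,1,2}
'b' @ 1: {3,4}
'c' @ 2: {1,2,5}  [accepting]
'c' @ 3: {3,4}
'c' @ 4: {1,2,5}  [accepting]
'c' @ 5: {3,4}
'c' @ 6: {1,2,5}  [accepting]
'b' @ 7: {3,4}
'c' @ 8: {1,2,5}  [accepting]
'b' @ 9: {3,4}
'c' @ 10: {1,2,5}  [accepting]
final: {1,2,5}; accept 1 in set

Answer: ACCEPT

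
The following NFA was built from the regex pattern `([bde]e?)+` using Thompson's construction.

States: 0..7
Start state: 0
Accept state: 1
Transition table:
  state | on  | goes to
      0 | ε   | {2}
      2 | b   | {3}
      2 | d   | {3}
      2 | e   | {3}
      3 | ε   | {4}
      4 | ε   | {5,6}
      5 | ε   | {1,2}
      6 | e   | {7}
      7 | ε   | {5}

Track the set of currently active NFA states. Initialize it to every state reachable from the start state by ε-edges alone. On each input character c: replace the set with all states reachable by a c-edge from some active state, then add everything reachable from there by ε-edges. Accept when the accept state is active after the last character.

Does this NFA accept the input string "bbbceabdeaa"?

start: ε-closure({0}) = {0,2}
'b' @ 1: {1,2,3,4,5,6}  ✓accept
'b' @ 2: {1,2,3,4,5,6}  ✓accept
'b' @ 3: {1,2,3,4,5,6}  ✓accept
'c' @ 4: {}  — dead — no transitions
rest 'eabdeaa' ignored (set empty)
after full input: {}  (accept=1 not in)

Answer: REJECT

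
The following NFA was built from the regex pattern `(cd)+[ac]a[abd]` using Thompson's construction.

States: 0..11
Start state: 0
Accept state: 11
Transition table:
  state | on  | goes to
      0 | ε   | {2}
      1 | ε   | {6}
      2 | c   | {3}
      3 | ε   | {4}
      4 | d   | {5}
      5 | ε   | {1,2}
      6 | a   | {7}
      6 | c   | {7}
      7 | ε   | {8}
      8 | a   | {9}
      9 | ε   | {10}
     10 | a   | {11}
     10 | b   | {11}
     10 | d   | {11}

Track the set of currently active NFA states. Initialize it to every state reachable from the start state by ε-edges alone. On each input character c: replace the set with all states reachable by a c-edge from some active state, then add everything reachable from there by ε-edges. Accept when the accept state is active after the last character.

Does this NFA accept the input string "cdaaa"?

initial (ε-close {0}): {0,2}
'c' @ 1: {3,4}
'd' @ 2: {1,2,5,6}
'a' @ 3: {7,8}
'a' @ 4: {9,10}
'a' @ 5: {11}  ✓accept
end set {11} — state 11 in

Answer: ACCEPT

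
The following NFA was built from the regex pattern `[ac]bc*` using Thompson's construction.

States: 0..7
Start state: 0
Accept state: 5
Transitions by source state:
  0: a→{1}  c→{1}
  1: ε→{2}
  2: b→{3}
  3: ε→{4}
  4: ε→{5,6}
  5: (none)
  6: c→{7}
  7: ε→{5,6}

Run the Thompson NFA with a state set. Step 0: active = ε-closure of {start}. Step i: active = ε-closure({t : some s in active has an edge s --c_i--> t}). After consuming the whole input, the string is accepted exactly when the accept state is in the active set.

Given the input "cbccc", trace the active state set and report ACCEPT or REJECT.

Answer: ACCEPT

Derivation:
S₀ = ε-closure({0}) = {0}
'c' @ 1: {1,2}
'b' @ 2: {3,4,5,6}  ✓accept
'c' @ 3: {5,6,7}  ✓accept
'c' @ 4: {5,6,7}  ✓accept
'c' @ 5: {5,6,7}  ✓accept
final: {5,6,7}; accept 5 in set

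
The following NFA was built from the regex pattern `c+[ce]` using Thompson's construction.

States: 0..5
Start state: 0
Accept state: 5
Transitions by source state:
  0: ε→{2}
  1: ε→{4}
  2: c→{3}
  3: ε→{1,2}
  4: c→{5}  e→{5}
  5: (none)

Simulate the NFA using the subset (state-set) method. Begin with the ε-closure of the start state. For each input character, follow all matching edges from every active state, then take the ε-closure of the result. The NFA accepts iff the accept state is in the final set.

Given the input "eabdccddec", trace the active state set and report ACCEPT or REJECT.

Answer: REJECT

Steps:
initial (ε-close {0}): {0,2}
'e' @ 1: {}  — no active states
rest 'abdccddec' ignored (set empty)
after full input: {}  (accept=5 not in)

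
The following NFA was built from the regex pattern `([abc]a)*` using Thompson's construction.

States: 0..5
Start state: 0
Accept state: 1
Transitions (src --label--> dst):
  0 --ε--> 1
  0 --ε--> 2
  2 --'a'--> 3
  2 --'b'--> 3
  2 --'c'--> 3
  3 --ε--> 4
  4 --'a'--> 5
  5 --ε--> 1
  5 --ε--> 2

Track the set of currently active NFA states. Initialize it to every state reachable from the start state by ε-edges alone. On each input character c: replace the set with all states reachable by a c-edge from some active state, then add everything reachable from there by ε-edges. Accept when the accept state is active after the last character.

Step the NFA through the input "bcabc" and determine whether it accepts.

Answer: REJECT

Derivation:
initial (ε-close {0}): {0,1,2}
'b' @ 1: {3,4}
'c' @ 2: {}  — dead — no transitions
rest 'abc' ignored (set empty)
end set {} — state 1 not in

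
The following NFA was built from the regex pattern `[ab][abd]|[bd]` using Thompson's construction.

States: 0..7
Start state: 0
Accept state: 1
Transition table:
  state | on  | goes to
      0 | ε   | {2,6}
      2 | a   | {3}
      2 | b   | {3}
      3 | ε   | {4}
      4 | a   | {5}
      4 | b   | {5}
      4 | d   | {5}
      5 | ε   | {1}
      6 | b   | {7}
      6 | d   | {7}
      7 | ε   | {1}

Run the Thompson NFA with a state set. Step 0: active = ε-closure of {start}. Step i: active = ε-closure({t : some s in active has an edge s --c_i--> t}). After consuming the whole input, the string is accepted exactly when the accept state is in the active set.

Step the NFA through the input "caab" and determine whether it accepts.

Answer: REJECT

Trace:
initial (ε-close {0}): {0,2,6}
'c' @ 1: {}  — no active states
rest 'aab' ignored (set empty)
end set {} — state 1 not in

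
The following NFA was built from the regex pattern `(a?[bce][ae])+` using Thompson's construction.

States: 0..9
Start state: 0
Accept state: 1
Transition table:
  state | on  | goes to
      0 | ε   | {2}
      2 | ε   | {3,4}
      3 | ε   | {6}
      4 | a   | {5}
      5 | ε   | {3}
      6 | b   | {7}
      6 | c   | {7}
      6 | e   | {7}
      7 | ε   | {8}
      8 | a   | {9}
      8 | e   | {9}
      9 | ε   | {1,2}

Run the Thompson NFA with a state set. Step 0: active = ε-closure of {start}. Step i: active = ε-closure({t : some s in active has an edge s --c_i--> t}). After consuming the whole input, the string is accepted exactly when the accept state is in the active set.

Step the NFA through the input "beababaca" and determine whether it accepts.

Answer: ACCEPT

Derivation:
initial (ε-close {0}): {0,2,3,4,6}
'b' @ 1: {7,8}
'e' @ 2: {1,2,3,4,6,9}  (accept∈set)
'a' @ 3: {3,5,6}
'b' @ 4: {7,8}
'a' @ 5: {1,2,3,4,6,9}  (accept∈set)
'b' @ 6: {7,8}
'a' @ 7: {1,2,3,4,6,9}  (accept∈set)
'c' @ 8: {7,8}
'a' @ 9: {1,2,3,4,6,9}  (accept∈set)
final: {1,2,3,4,6,9}; accept 1 in set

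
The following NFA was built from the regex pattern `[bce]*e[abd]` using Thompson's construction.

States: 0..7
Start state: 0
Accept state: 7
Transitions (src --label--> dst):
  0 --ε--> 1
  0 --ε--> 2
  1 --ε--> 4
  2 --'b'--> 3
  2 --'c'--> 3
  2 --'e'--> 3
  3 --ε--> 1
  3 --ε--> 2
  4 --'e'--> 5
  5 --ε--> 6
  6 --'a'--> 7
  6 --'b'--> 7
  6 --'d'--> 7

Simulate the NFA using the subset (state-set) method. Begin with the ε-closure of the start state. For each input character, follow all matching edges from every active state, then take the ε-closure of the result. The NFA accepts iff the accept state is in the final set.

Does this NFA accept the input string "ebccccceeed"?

start: ε-closure({0}) = {0,1,2,4}
'e' @ 1: {1,2,3,4,5,6}
'b' @ 2: {1,2,3,4,7}  ✓accept
'c' @ 3: {1,2,3,4}
'c' @ 4: {1,2,3,4}
'c' @ 5: {1,2,3,4}
'c' @ 6: {1,2,3,4}
'c' @ 7: {1,2,3,4}
'e' @ 8: {1,2,3,4,5,6}
'e' @ 9: {1,2,3,4,5,6}
'e' @ 10: {1,2,3,4,5,6}
'd' @ 11: {7}  ✓accept
after full input: {7}  (accept=7 in)

Answer: ACCEPT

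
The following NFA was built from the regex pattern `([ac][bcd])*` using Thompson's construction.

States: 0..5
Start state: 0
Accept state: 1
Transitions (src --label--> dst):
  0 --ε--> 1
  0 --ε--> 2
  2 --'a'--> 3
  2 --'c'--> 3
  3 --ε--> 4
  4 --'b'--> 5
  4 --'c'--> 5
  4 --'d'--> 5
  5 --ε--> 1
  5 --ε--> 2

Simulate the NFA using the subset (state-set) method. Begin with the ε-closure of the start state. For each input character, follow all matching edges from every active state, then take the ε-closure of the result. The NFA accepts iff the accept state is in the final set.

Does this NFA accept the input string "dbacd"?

Answer: REJECT

Steps:
start: ε-closure({0}) = {0,1,2}
'd' @ 1: {}  — state set empty
rest 'bacd' ignored (set empty)
after full input: {}  (accept=1 not in)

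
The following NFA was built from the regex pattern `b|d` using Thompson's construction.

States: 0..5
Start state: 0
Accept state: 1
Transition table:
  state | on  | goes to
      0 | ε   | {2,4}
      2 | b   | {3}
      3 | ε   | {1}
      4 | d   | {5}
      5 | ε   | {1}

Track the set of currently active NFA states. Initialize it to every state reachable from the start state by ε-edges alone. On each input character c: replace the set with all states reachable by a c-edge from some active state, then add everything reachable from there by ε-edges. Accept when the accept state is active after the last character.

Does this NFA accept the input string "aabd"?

Answer: REJECT

Derivation:
initial (ε-close {0}): {0,2,4}
'a' @ 1: {}  — dead — no transitions
rest 'abd' ignored (set empty)
after full input: {}  (accept=1 not in)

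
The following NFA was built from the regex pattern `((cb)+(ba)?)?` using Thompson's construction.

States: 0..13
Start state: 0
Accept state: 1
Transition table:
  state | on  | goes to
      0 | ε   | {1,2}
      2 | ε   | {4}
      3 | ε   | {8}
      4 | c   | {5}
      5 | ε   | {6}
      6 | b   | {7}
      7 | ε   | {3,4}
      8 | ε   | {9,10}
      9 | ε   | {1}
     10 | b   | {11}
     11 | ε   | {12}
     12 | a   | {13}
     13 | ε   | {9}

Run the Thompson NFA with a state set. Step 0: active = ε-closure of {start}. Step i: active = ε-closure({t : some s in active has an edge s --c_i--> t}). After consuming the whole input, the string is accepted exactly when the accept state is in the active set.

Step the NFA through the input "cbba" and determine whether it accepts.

S₀ = ε-closure({0}) = {0,1,2,4}
'c' @ 1: {5,6}
'b' @ 2: {1,3,4,7,8,9,10}  [accepting]
'b' @ 3: {11,12}
'a' @ 4: {1,9,13}  [accepting]
final: {1,9,13}; accept 1 in set

Answer: ACCEPT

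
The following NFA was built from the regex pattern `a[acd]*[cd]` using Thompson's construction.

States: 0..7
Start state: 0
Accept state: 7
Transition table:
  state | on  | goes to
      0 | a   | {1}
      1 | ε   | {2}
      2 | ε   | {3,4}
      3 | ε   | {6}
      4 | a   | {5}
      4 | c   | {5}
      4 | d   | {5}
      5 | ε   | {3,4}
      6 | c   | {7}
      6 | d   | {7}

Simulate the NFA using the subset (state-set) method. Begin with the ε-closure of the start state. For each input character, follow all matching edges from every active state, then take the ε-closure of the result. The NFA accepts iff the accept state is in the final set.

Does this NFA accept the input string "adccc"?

start: ε-closure({0}) = {0}
'a' @ 1: {1,2,3,4,6}
'd' @ 2: {3,4,5,6,7}  (accept∈set)
'c' @ 3: {3,4,5,6,7}  (accept∈set)
'c' @ 4: {3,4,5,6,7}  (accept∈set)
'c' @ 5: {3,4,5,6,7}  (accept∈set)
end set {3,4,5,6,7} — state 7 in

Answer: ACCEPT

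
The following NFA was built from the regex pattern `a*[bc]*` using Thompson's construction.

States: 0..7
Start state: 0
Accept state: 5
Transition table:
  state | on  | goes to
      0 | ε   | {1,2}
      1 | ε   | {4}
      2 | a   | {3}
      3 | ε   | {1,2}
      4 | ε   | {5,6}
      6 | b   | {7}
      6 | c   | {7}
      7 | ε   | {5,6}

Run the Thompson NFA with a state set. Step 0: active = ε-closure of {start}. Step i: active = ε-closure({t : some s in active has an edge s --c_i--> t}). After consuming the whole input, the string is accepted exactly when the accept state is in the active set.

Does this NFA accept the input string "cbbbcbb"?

S₀ = ε-closure({0}) = {0,1,2,4,5,6}
'c' @ 1: {5,6,7}  [accepting]
'b' @ 2: {5,6,7}  [accepting]
'b' @ 3: {5,6,7}  [accepting]
'b' @ 4: {5,6,7}  [accepting]
'c' @ 5: {5,6,7}  [accepting]
'b' @ 6: {5,6,7}  [accepting]
'b' @ 7: {5,6,7}  [accepting]
after full input: {5,6,7}  (accept=5 in)

Answer: ACCEPT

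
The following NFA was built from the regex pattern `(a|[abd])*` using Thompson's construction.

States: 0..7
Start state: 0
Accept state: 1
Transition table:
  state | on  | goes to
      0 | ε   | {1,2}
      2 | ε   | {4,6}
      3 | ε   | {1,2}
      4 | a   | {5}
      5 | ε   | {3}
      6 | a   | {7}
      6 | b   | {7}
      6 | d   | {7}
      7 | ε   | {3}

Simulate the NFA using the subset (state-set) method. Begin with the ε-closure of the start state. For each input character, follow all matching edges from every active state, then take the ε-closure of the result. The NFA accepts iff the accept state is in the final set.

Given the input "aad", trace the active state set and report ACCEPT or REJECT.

Answer: ACCEPT

Derivation:
S₀ = ε-closure({0}) = {0,1,2,4,6}
'a' @ 1: {1,2,3,4,5,6,7}  ✓accept
'a' @ 2: {1,2,3,4,5,6,7}  ✓accept
'd' @ 3: {1,2,3,4,6,7}  ✓accept
final: {1,2,3,4,6,7}; accept 1 in set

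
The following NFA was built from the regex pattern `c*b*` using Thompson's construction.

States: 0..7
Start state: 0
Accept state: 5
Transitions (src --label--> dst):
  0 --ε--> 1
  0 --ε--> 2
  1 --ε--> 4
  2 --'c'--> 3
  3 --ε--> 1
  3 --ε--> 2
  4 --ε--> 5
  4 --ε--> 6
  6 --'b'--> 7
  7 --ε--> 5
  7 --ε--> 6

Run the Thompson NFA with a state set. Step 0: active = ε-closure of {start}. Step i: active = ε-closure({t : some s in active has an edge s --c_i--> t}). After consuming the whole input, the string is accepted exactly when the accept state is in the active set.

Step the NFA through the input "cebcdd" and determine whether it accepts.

start: ε-closure({0}) = {0,1,2,4,5,6}
'c' @ 1: {1,2,3,4,5,6}  [accepting]
'e' @ 2: {}  — dead — no transitions
rest 'bcdd' ignored (set empty)
end set {} — state 5 not in

Answer: REJECT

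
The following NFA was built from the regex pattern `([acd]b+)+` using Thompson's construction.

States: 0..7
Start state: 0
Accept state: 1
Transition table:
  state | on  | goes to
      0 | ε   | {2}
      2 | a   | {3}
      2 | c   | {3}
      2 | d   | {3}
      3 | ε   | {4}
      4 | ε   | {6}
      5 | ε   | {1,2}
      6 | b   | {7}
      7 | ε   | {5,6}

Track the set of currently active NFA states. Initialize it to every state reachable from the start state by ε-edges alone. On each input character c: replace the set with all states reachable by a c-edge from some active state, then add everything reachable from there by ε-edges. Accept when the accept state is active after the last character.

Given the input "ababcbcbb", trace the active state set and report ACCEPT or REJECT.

initial (ε-close {0}): {0,2}
'a' @ 1: {3,4,6}
'b' @ 2: {1,2,5,6,7}  (accept∈set)
'a' @ 3: {3,4,6}
'b' @ 4: {1,2,5,6,7}  (accept∈set)
'c' @ 5: {3,4,6}
'b' @ 6: {1,2,5,6,7}  (accept∈set)
'c' @ 7: {3,4,6}
'b' @ 8: {1,2,5,6,7}  (accept∈set)
'b' @ 9: {1,2,5,6,7}  (accept∈set)
end set {1,2,5,6,7} — state 1 in

Answer: ACCEPT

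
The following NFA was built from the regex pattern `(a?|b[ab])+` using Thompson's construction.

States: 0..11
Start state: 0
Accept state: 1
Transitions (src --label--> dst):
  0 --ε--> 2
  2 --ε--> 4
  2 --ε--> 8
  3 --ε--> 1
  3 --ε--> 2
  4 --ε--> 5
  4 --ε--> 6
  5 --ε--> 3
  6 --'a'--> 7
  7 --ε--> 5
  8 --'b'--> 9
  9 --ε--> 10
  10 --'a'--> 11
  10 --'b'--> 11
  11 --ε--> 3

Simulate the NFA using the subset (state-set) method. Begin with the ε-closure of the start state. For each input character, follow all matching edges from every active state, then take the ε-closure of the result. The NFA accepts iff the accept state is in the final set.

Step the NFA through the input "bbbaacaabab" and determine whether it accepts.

initial (ε-close {0}): {0,1,2,3,4,5,6,8}
'b' @ 1: {9,10}
'b' @ 2: {1,2,3,4,5,6,8,11}  [accepting]
'b' @ 3: {9,10}
'a' @ 4: {1,2,3,4,5,6,8,11}  [accepting]
'a' @ 5: {1,2,3,4,5,6,7,8}  [accepting]
'c' @ 6: {}  — no active states
rest 'aabab' ignored (set empty)
after full input: {}  (accept=1 not in)

Answer: REJECT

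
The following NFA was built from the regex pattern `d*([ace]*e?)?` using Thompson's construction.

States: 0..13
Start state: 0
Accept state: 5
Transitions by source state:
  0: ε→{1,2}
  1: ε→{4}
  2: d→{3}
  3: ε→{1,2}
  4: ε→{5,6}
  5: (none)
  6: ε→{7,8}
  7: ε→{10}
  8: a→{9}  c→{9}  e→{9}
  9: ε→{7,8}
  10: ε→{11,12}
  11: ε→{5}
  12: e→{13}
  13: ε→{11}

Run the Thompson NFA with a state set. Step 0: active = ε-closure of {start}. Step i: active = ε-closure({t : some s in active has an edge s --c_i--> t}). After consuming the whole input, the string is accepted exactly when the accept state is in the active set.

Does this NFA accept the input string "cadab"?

S₀ = ε-closure({0}) = {0,1,2,4,5,6,7,8,10,11,12}
'c' @ 1: {5,7,8,9,10,11,12}  (accept∈set)
'a' @ 2: {5,7,8,9,10,11,12}  (accept∈set)
'd' @ 3: {}  — dead — no transitions
rest 'ab' ignored (set empty)
after full input: {}  (accept=5 not in)

Answer: REJECT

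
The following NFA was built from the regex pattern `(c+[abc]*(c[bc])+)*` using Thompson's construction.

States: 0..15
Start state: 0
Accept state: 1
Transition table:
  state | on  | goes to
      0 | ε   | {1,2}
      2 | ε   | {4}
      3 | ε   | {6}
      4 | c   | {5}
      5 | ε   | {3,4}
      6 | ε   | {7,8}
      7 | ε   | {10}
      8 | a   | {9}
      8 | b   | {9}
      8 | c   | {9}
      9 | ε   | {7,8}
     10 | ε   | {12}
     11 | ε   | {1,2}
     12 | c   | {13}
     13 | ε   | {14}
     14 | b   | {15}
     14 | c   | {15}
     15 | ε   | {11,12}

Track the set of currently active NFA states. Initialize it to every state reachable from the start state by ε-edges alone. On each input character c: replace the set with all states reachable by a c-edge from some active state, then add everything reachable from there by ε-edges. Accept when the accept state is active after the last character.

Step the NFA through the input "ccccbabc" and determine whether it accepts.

Answer: REJECT

Derivation:
initial (ε-close {0}): {0,1,2,4}
'c' @ 1: {3,4,5,6,7,8,10,12}
'c' @ 2: {3,4,5,6,7,8,9,10,12,13,14}
'c' @ 3: {1,2,3,4,5,6,7,8,9,10,11,12,13,14,15}  ✓accept
'c' @ 4: {1,2,3,4,5,6,7,8,9,10,11,12,13,14,15}  ✓accept
'b' @ 5: {1,2,4,7,8,9,10,11,12,15}  ✓accept
'a' @ 6: {7,8,9,10,12}
'b' @ 7: {7,8,9,10,12}
'c' @ 8: {7,8,9,10,12,13,14}
final: {7,8,9,10,12,13,14}; accept 1 not in set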